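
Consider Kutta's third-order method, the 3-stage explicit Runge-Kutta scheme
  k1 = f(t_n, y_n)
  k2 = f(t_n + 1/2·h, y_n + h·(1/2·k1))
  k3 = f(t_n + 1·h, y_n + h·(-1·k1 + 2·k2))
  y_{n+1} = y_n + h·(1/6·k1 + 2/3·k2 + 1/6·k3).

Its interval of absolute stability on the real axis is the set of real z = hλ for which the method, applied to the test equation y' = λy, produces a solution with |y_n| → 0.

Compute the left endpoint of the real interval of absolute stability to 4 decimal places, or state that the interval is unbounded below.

On y'=λy, z=hλ:
  order 3, 3-stage ⇒ R(z)=1+z+z^2/2+z^3/6
  (e.g. R(-0.69)=0.49330, |R|=0.49330)

Boundary: |R(x)|=1, x<0.
x=-0.69: |R|=0.4933
|R(-2.59)|=1.1316 |R(-1.49)|=0.0687 |R(-1.31)|=0.1734
Bisect:
  x_lo=-2.9304 |R|=1.8308  x_hi=-0.3569 |R|=0.6992
  mid=-1.64366 |R|=0.03294 →hi
  mid=-2.28703 |R|=0.66550 →hi
  mid=-2.60871 |R|=1.16491 →lo
  mid=-2.44787 |R|=0.89647 →hi
  mid=-2.52829 |R|=1.02575 →lo
  mid=-2.48808 |R|=0.95991 →hi
  mid=-2.50819 |R|=0.99252 →hi
  mid=-2.51824 |R|=1.00906 →lo
  ...
  [-2.51290,-2.51274] ⇒ x*=-2.5127
Stable set (-2.5127, 0).

z* = -2.5127.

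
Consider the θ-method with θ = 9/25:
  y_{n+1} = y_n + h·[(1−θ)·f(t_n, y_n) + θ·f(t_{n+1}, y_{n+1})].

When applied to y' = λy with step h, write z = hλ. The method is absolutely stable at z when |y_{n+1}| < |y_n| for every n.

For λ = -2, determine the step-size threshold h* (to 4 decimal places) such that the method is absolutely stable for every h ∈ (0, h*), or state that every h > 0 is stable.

(-7.1429,0); λ=-2 ⇒ h* = (50/7)/2 = 3.5714.

Test eqn y'=λy, z=hλ:
  y_{n+1} = y_n + z·[16/25·y_n + 9/25·y_{n+1}] ⇒ (1 − 9/25z)y_{n+1} = (1 + 16/25z)y_n
  so R(z) = (1 + 16/25z)/(1 − 9/25z).

Solve |R(x)|<1 on ℝ⁻.
x=-0.87: |R|=0.3375
R=−1: 1+16/25x = −1+9/25x ⇒ -7/25x=2 ⇒ x=2/(-7/25)=-7.1429
Confirm numerically:
  x=-6.305: |R|=0.92825 <1
  x=-5.329: |R|=0.82598 <1
  x=-4.308: |R|=0.68883 <1
  x=-7.731: |R|=1.04353 >1
  x=-7.644: |R|=1.03740 >1
  x=-7.396: |R|=1.01935 >1
So |R|<1 on (-7.1429, 0).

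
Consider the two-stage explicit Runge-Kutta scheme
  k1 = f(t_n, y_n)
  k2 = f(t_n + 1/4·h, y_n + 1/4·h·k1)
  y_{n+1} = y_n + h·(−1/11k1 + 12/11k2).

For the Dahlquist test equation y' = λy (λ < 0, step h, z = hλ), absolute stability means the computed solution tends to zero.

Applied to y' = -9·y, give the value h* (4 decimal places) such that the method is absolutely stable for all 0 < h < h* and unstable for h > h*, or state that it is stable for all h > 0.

With y'=λy (z=hλ):
  k1=λy_n ⇒ h·k1=z·y_n;  k2=λ(1+1/4z)y_n ⇒ h·k2=z(1+1/4z)y_n
  y_{n+1}/y_n = 1 − 1/11z + 12/11z(1+1/4z) = 1 + z + 3/11z²
  so R(z) = 1 + z + 3/11z².

Need |R(x)|<1, x<0.
x=-1.39: |R|=0.1369
R=1: x+3/11x²=0 ⇒ x=−11/3=-3.6667; min R=1−1/(4·3/11)=0.0833>−1
Confirm numerically:
  x=-2.214: |R|=0.12285 <1
  x=-1.906: |R|=0.08477 <1
  x=-1.637: |R|=0.09385 <1
  x=-4.123: |R|=1.51313 >1
  x=-3.881: |R|=1.22686 >1
  x=-3.877: |R|=1.22240 >1
So |R|<1 on (-3.6667, 0).

(-3.6667,0); λ=-9 ⇒ h* = (11/3)/9 = 0.4074.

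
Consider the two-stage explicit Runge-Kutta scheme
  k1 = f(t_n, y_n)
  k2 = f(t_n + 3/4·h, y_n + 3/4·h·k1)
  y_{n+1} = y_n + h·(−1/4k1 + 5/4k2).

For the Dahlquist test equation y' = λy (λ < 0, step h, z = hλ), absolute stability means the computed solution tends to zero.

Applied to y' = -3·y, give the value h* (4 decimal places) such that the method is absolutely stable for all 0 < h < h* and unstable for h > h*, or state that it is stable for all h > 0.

Test eqn y'=λy, z=hλ:
  k1=λy_n ⇒ h·k1=z·y_n;  k2=λ(1+3/4z)y_n ⇒ h·k2=z(1+3/4z)y_n
  y_{n+1}/y_n = 1 − 1/4z + 5/4z(1+3/4z) = 1 + z + 15/16z²
  Hence R(z) = 1 + z + 15/16z².

Find x<0 with |R(x)|<1.
x=-1.41: |R|=1.4538
R=1: x+15/16x²=0 ⇒ x=−16/15=-1.0667; min R=1−1/(4·15/16)=0.7333>−1
Confirm numerically:
  x=-0.802: |R|=0.80100 <1
  x=-0.760: |R|=0.78150 <1
  x=-0.693: |R|=0.75723 <1
  x=-0.622: |R|=0.74070 <1
  x=-1.596: |R|=1.79202 >1
  x=-1.494: |R|=1.59853 >1
  x=-1.486: |R|=1.58418 >1
Interval (-1.0667, 0).

(-1.0667,0); λ=-3 ⇒ h* = (16/15)/3 = 0.3556.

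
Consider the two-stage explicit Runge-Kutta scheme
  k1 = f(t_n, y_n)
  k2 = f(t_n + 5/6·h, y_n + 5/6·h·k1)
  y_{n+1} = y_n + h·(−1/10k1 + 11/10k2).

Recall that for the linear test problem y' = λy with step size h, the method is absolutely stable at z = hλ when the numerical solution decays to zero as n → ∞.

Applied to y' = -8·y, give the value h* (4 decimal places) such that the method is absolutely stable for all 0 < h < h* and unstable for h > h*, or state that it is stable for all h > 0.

(-1.0909,0); λ=-8 ⇒ h* = (12/11)/8 = 0.1364.

On y'=λy, z=hλ:
  k1=λy_n ⇒ h·k1=z·y_n;  k2=λ(1+5/6z)y_n ⇒ h·k2=z(1+5/6z)y_n
  y_{n+1}/y_n = 1 − 1/10z + 11/10z(1+5/6z) = 1 + z + 11/12z²
  Hence R(z) = 1 + z + 11/12z².

Boundary: |R(x)|=1, x<0.
x=-0.83: |R|=0.8015
R=1: x+11/12x²=0 ⇒ x=−12/11=-1.0909; min R=1−1/(4·11/12)=0.7273>−1
Confirm numerically:
  x=-0.939: |R|=0.86924 <1
  x=-0.569: |R|=0.72778 <1
  x=-0.559: |R|=0.72744 <1
  x=-1.610: |R|=1.76609 >1
  x=-1.349: |R|=1.31915 >1
Interval (-1.0909, 0).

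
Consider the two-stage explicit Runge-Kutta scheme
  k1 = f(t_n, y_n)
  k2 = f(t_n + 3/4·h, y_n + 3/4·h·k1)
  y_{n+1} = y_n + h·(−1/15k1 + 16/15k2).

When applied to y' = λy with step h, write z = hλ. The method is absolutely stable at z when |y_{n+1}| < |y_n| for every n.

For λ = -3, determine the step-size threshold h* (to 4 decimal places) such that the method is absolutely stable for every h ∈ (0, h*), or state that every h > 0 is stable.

(-1.2500,0); λ=-3 ⇒ h* = (5/4)/3 = 0.4167.

On y'=λy, z=hλ:
  k1=λy_n ⇒ h·k1=z·y_n;  k2=λ(1+3/4z)y_n ⇒ h·k2=z(1+3/4z)y_n
  y_{n+1}/y_n = 1 − 1/15z + 16/15z(1+3/4z) = 1 + z + 4/5z²
  Hence R(z) = 1 + z + 4/5z².

Need |R(x)|<1, x<0.
x=-0.84: |R|=0.7245
R=1: x+4/5x²=0 ⇒ x=−5/4=-1.2500; min R=1−1/(4·4/5)=0.6875>−1
Confirm numerically:
  x=-1.199: |R|=0.95108 <1
  x=-0.859: |R|=0.73130 <1
  x=-0.831: |R|=0.72145 <1
  x=-0.652: |R|=0.68808 <1
  x=-1.699: |R|=1.61028 >1
  x=-1.564: |R|=1.39288 >1
  x=-1.318: |R|=1.07170 >1
Stable set (-1.2500, 0).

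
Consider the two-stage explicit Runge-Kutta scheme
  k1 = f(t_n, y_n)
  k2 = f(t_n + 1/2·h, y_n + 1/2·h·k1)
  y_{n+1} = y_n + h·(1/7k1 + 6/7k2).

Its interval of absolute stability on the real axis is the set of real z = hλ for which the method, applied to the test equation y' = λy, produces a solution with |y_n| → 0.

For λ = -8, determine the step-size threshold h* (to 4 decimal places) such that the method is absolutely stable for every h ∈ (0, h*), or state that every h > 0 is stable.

(-2.3333,0); λ=-8 ⇒ h* = (7/3)/8 = 0.2917.

With y'=λy (z=hλ):
  k1=λy_n ⇒ h·k1=z·y_n;  k2=λ(1+1/2z)y_n ⇒ h·k2=z(1+1/2z)y_n
  y_{n+1}/y_n = 1 + 1/7z + 6/7z(1+1/2z) = 1 + z + 3/7z²
  R(z) = 1 + z + 3/7z².

Need |R(x)|<1, x<0.
x=-1.78: |R|=0.5779
R=1: x+3/7x²=0 ⇒ x=−7/3=-2.3333; min R=1−1/(4·3/7)=0.4167>−1
Confirm numerically:
  x=-1.880: |R|=0.63474 <1
  x=-1.847: |R|=0.61503 <1
  x=-1.221: |R|=0.41793 <1
  x=-2.891: |R|=1.69095 >1
  x=-2.868: |R|=1.65718 >1
  x=-2.483: |R|=1.15927 >1
So |R|<1 on (-2.3333, 0).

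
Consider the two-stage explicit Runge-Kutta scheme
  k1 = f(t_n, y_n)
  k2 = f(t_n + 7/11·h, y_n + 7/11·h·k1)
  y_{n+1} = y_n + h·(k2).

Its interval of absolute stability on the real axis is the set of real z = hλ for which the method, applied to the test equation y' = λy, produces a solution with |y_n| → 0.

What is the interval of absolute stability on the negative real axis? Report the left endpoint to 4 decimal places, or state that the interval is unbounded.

On y'=λy, z=hλ:
  k1=λy_n ⇒ h·k1=z·y_n;  k2=λ(1+7/11z)y_n ⇒ h·k2=z(1+7/11z)y_n
  y_{n+1}/y_n = 1 + z(1+7/11z) = 1 + z + 7/11z²
  ⇒ R(z) = 1 + z + 7/11z².

Boundary: |R(x)|=1, x<0.
x=-1.54: |R|=0.9692
R=1: x+7/11x²=0 ⇒ x=−11/7=-1.5714; min R=1−1/(4·7/11)=0.6071>−1
Confirm numerically:
  x=-1.525: |R|=0.95494 <1
  x=-1.228: |R|=0.73163 <1
  x=-1.206: |R|=0.71955 <1
  x=-2.140: |R|=1.77429 >1
  x=-1.842: |R|=1.31716 >1
Stable set (-1.5714, 0).

(-1.5714, 0).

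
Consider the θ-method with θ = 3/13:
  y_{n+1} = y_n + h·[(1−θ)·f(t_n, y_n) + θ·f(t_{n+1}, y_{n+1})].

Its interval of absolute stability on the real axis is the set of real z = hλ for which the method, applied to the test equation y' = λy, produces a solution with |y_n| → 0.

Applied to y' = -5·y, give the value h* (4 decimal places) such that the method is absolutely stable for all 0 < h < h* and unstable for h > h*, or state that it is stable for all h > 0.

Set f=λy, z=hλ:
  y_{n+1} = y_n + z·[10/13·y_n + 3/13·y_{n+1}] ⇒ (1 − 3/13z)y_{n+1} = (1 + 10/13z)y_n
  Hence R(z) = (1 + 10/13z)/(1 − 3/13z).

Solve |R(x)|<1 on ℝ⁻.
x=-0.9: |R|=0.2548
R=−1: 1+10/13x = −1+3/13x ⇒ -7/13x=2 ⇒ x=2/(-7/13)=-3.7143
Confirm numerically:
  x=-3.235: |R|=0.85224 <1
  x=-2.835: |R|=0.71379 <1
  x=-1.712: |R|=0.22717 <1
  x=-4.216: |R|=1.13693 >1
  x=-4.196: |R|=1.13178 >1
Stable set (-3.7143, 0).

(-3.7143,0); λ=-5 ⇒ h* = (26/7)/5 = 0.7429.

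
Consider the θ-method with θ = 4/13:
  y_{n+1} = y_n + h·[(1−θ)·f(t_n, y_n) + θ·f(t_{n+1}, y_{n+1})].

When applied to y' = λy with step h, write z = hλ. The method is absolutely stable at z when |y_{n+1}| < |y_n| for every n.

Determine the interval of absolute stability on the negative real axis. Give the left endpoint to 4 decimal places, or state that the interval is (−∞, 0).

z∈(-5.2000,0).

Test eqn y'=λy, z=hλ:
  y_{n+1} = y_n + z·[9/13·y_n + 4/13·y_{n+1}] ⇒ (1 − 4/13z)y_{n+1} = (1 + 9/13z)y_n
  R(z) = (1 + 9/13z)/(1 − 4/13z).

Boundary: |R(x)|=1, x<0.
x=-1.62: |R|=0.0811
R=−1: 1+9/13x = −1+4/13x ⇒ -5/13x=2 ⇒ x=2/(-5/13)=-5.2000
Confirm numerically:
  x=-4.993: |R|=0.96861 <1
  x=-4.561: |R|=0.89774 <1
  x=-2.520: |R|=0.41941 <1
  x=-5.565: |R|=1.05176 >1
  x=-5.422: |R|=1.03200 >1
Stable set (-5.2000, 0).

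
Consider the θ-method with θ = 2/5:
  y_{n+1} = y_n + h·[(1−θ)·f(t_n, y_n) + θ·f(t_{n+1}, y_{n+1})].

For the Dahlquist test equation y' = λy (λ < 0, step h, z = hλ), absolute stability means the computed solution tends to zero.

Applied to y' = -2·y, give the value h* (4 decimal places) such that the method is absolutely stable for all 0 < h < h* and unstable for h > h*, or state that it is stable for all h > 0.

On y'=λy, z=hλ:
  y_{n+1} = y_n + z·[3/5·y_n + 2/5·y_{n+1}] ⇒ (1 − 2/5z)y_{n+1} = (1 + 3/5z)y_n
  ⇒ R(z) = (1 + 3/5z)/(1 − 2/5z).

Boundary: |R(x)|=1, x<0.
x=-1.12: |R|=0.2265
R=−1: 1+3/5x = −1+2/5x ⇒ -1/5x=2 ⇒ x=2/(-1/5)=-10.0000
Confirm numerically:
  x=-9.429: |R|=0.97607 <1
  x=-6.560: |R|=0.81015 <1
  x=-5.073: |R|=0.67470 <1
  x=-10.362: |R|=1.01407 >1
  x=-10.261: |R|=1.01023 >1
Stable set (-10.0000, 0).

(-10.0000,0); λ=-2 ⇒ h* = (10)/2 = 5.0000.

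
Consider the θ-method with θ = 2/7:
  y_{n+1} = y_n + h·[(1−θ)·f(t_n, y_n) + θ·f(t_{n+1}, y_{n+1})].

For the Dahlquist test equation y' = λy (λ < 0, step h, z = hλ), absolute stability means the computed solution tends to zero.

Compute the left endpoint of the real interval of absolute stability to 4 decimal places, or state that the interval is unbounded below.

left endpoint -4.6667.

Test eqn y'=λy, z=hλ:
  y_{n+1} = y_n + z·[5/7·y_n + 2/7·y_{n+1}] ⇒ (1 − 2/7z)y_{n+1} = (1 + 5/7z)y_n
  ⇒ R(z) = (1 + 5/7z)/(1 − 2/7z).

Need |R(x)|<1, x<0.
x=-0.63: |R|=0.4661
R=−1: 1+5/7x = −1+2/7x ⇒ -3/7x=2 ⇒ x=2/(-3/7)=-4.6667
Confirm numerically:
  x=-4.261: |R|=0.92160 <1
  x=-4.094: |R|=0.88688 <1
  x=-2.198: |R|=0.35012 <1
  x=-4.987: |R|=1.05662 >1
  x=-4.782: |R|=1.02089 >1
  x=-4.779: |R|=1.02035 >1
Interval (-4.6667, 0).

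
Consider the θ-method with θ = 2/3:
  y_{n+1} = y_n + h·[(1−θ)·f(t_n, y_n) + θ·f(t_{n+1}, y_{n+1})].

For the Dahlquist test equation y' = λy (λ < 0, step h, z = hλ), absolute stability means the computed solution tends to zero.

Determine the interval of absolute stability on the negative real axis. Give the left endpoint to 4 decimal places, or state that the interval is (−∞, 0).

Test eqn y'=λy, z=hλ:
  y_{n+1} = y_n + z·[1/3·y_n + 2/3·y_{n+1}] ⇒ (1 − 2/3z)y_{n+1} = (1 + 1/3z)y_n
  R(z) = (1 + 1/3z)/(1 − 2/3z).

Boundary: |R(x)|=1, x<0.
x=-1.22: |R|=0.3272
x=-2: |R|=0.1429
x=-10: |R|=0.3043
x=-100: |R|=0.4778
θ=2/3≥1/2 ⇒ |1+1/3x|<|1−2/3x| ∀x<0 ⇒ interval (−∞,0).

unbounded; (−∞, 0).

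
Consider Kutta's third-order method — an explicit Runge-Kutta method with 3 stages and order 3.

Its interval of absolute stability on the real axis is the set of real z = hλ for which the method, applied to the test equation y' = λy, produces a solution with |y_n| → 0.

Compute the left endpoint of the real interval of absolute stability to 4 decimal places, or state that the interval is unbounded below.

left endpoint -2.5127.

With y'=λy (z=hλ):
  order 3, 3-stage ⇒ R(z)=1+z+z^2/2+z^3/6
  (e.g. R(-1.47)=0.08103, |R|=0.08103)

Find x<0 with |R(x)|<1.
x=-1.47: |R|=0.0810
|R(-1.76)|=0.1198 |R(-1.17)|=0.2475 |R(-0.73)|=0.4716
Bisect:
  x_lo=-3.2890 |R|=2.8101  x_hi=-0.2605 |R|=0.7705
  mid=-1.77477 |R|=0.13156 →hi
  mid=-2.53189 |R|=1.03176 →lo
  mid=-2.15333 |R|=0.49902 →hi
  mid=-2.34261 |R|=0.74134 →hi
  mid=-2.43725 |R|=0.88012 →hi
  mid=-2.48457 |R|=0.95428 →hi
  mid=-2.50823 |R|=0.99260 →hi
  ...
  [-2.51286,-2.51267] ⇒ x*=-2.5127
So |R|<1 on (-2.5127, 0).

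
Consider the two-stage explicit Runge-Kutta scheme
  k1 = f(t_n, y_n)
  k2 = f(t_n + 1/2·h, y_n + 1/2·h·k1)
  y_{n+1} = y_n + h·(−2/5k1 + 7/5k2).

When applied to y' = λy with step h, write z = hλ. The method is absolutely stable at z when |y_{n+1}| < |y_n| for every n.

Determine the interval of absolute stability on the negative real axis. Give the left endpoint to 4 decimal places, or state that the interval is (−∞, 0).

(-1.4286, 0).

On y'=λy, z=hλ:
  k1=λy_n ⇒ h·k1=z·y_n;  k2=λ(1+1/2z)y_n ⇒ h·k2=z(1+1/2z)y_n
  y_{n+1}/y_n = 1 − 2/5z + 7/5z(1+1/2z) = 1 + z + 7/10z²
  Hence R(z) = 1 + z + 7/10z².

Find x<0 with |R(x)|<1.
x=-1.25: |R|=0.8438
R=1: x+7/10x²=0 ⇒ x=−10/7=-1.4286; min R=1−1/(4·7/10)=0.6429>−1
Confirm numerically:
  x=-1.389: |R|=0.96152 <1
  x=-1.215: |R|=0.81836 <1
  x=-1.116: |R|=0.75582 <1
  x=-0.951: |R|=0.68208 <1
  x=-1.917: |R|=1.65542 >1
  x=-1.814: |R|=1.48942 >1
  x=-1.675: |R|=1.28894 >1
Interval (-1.4286, 0).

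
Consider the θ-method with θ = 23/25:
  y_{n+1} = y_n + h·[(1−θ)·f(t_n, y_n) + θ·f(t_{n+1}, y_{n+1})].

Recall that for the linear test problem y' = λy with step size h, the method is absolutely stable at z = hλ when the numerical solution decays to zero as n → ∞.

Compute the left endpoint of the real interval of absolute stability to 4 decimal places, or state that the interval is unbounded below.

Test eqn y'=λy, z=hλ:
  y_{n+1} = y_n + z·[2/25·y_n + 23/25·y_{n+1}] ⇒ (1 − 23/25z)y_{n+1} = (1 + 2/25z)y_n
  so R(z) = (1 + 2/25z)/(1 − 23/25z).

Boundary: |R(x)|=1, x<0.
x=-0.34: |R|=0.7410
x=-2: |R|=0.2958
x=-10: |R|=0.0196
x=-100: |R|=0.0753
θ=23/25≥1/2 ⇒ |1+2/25x|<|1−23/25x| ∀x<0 ⇒ unbounded interval.

interval (−∞, 0).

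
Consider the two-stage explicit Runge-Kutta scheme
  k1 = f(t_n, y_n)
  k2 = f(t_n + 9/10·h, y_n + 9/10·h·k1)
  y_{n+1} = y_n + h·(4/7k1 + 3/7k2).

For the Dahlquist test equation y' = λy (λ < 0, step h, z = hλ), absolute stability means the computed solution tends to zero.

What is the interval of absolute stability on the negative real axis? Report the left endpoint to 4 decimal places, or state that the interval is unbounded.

(-2.5926, 0).

On y'=λy, z=hλ:
  k1=λy_n ⇒ h·k1=z·y_n;  k2=λ(1+9/10z)y_n ⇒ h·k2=z(1+9/10z)y_n
  y_{n+1}/y_n = 1 + 4/7z + 3/7z(1+9/10z) = 1 + z + 27/70z²
  so R(z) = 1 + z + 27/70z².

Boundary: |R(x)|=1, x<0.
x=-0.62: |R|=0.5283
R=1: x+27/70x²=0 ⇒ x=−70/27=-2.5926; min R=1−1/(4·27/70)=0.3519>−1
Confirm numerically:
  x=-2.485: |R|=0.89687 <1
  x=-2.234: |R|=0.69101 <1
  x=-1.715: |R|=0.41947 <1
  x=-1.257: |R|=0.35245 <1
  x=-3.123: |R|=1.63892 >1
  x=-2.628: |R|=1.03589 >1
Interval (-2.5926, 0).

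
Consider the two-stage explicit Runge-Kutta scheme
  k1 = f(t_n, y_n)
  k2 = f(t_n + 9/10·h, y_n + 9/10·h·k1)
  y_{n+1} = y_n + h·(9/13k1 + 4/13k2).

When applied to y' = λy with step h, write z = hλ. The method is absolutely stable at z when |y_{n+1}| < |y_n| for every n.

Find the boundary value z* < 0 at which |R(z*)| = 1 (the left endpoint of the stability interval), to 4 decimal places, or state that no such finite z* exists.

With y'=λy (z=hλ):
  k1=λy_n ⇒ h·k1=z·y_n;  k2=λ(1+9/10z)y_n ⇒ h·k2=z(1+9/10z)y_n
  y_{n+1}/y_n = 1 + 9/13z + 4/13z(1+9/10z) = 1 + z + 18/65z²
  Hence R(z) = 1 + z + 18/65z².

Boundary: |R(x)|=1, x<0.
x=-1.65: |R|=0.1039
R=1: x+18/65x²=0 ⇒ x=−65/18=-3.6111; min R=1−1/(4·18/65)=0.0972>−1
Confirm numerically:
  x=-3.082: |R|=0.54842 <1
  x=-1.634: |R|=0.10537 <1
  x=-1.590: |R|=0.11009 <1
  x=-3.984: |R|=1.41139 >1
  x=-3.946: |R|=1.36595 >1
Interval (-3.6111, 0).

z* = -3.6111.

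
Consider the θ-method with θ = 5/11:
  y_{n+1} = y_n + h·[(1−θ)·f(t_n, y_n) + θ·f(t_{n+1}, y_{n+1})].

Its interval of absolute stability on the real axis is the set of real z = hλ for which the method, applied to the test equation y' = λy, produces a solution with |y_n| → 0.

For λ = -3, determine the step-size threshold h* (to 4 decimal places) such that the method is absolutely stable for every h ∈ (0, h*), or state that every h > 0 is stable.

(-22.0000,0); λ=-3 ⇒ h* = (22)/3 = 7.3333.

Test eqn y'=λy, z=hλ:
  y_{n+1} = y_n + z·[6/11·y_n + 5/11·y_{n+1}] ⇒ (1 − 5/11z)y_{n+1} = (1 + 6/11z)y_n
  R(z) = (1 + 6/11z)/(1 − 5/11z).

Boundary: |R(x)|=1, x<0.
x=-1.02: |R|=0.3031
R=−1: 1+6/11x = −1+5/11x ⇒ -1/11x=2 ⇒ x=2/(-1/11)=-22.0000
Confirm numerically:
  x=-14.653: |R|=0.91281 <1
  x=-14.638: |R|=0.91255 <1
  x=-13.654: |R|=0.89471 <1
  x=-11.684: |R|=0.85140 <1
  x=-22.438: |R|=1.00356 >1
  x=-22.114: |R|=1.00094 >1
  x=-22.062: |R|=1.00051 >1
So |R|<1 on (-22.0000, 0).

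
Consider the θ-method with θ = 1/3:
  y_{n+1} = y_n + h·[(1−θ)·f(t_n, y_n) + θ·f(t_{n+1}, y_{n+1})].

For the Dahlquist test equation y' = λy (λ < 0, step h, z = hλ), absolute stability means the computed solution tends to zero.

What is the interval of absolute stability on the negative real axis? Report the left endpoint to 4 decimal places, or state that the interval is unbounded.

Set f=λy, z=hλ:
  y_{n+1} = y_n + z·[2/3·y_n + 1/3·y_{n+1}] ⇒ (1 − 1/3z)y_{n+1} = (1 + 2/3z)y_n
  so R(z) = (1 + 2/3z)/(1 − 1/3z).

Find x<0 with |R(x)|<1.
x=-1.42: |R|=0.0362
R=−1: 1+2/3x = −1+1/3x ⇒ -1/3x=2 ⇒ x=2/(-1/3)=-6.0000
Confirm numerically:
  x=-5.654: |R|=0.96002 <1
  x=-4.552: |R|=0.80826 <1
  x=-4.470: |R|=0.79518 <1
  x=-4.026: |R|=0.71904 <1
  x=-6.416: |R|=1.04418 >1
  x=-6.231: |R|=1.02502 >1
Interval (-6.0000, 0).

z∈(-6.0000,0).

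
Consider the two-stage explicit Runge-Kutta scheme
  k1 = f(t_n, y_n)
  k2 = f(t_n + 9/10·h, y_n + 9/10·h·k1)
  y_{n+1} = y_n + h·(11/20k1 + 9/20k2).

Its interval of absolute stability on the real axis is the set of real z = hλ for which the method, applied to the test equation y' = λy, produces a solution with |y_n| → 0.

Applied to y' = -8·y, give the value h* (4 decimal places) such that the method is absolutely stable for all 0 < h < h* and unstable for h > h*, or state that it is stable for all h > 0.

Set f=λy, z=hλ:
  k1=λy_n ⇒ h·k1=z·y_n;  k2=λ(1+9/10z)y_n ⇒ h·k2=z(1+9/10z)y_n
  y_{n+1}/y_n = 1 + 11/20z + 9/20z(1+9/10z) = 1 + z + 81/200z²
  so R(z) = 1 + z + 81/200z².

Solve |R(x)|<1 on ℝ⁻.
x=-1.38: |R|=0.3913
R=1: x+81/200x²=0 ⇒ x=−200/81=-2.4691; min R=1−1/(4·81/200)=0.3827>−1
Confirm numerically:
  x=-1.933: |R|=0.58028 <1
  x=-1.885: |R|=0.55406 <1
  x=-1.670: |R|=0.45950 <1
  x=-1.536: |R|=0.41951 <1
  x=-3.038: |R|=1.69992 >1
  x=-2.866: |R|=1.46065 >1
  x=-2.793: |R|=1.36634 >1
So |R|<1 on (-2.4691, 0).

(-2.4691,0); λ=-8 ⇒ h* = (200/81)/8 = 0.3086.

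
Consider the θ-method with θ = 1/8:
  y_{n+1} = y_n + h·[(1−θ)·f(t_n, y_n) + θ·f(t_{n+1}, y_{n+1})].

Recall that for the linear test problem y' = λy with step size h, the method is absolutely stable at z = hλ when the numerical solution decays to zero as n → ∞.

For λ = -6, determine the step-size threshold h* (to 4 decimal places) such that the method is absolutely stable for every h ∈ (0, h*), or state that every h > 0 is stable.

(-2.6667,0); λ=-6 ⇒ h* = (8/3)/6 = 0.4444.

Test eqn y'=λy, z=hλ:
  y_{n+1} = y_n + z·[7/8·y_n + 1/8·y_{n+1}] ⇒ (1 − 1/8z)y_{n+1} = (1 + 7/8z)y_n
  ⇒ R(z) = (1 + 7/8z)/(1 − 1/8z).

Boundary: |R(x)|=1, x<0.
x=-1.53: |R|=0.2844
R=−1: 1+7/8x = −1+1/8x ⇒ -3/4x=2 ⇒ x=2/(-3/4)=-2.6667
Confirm numerically:
  x=-2.371: |R|=0.82895 <1
  x=-2.107: |R|=0.66776 <1
  x=-1.890: |R|=0.52882 <1
  x=-2.935: |R|=1.14723 >1
Stable set (-2.6667, 0).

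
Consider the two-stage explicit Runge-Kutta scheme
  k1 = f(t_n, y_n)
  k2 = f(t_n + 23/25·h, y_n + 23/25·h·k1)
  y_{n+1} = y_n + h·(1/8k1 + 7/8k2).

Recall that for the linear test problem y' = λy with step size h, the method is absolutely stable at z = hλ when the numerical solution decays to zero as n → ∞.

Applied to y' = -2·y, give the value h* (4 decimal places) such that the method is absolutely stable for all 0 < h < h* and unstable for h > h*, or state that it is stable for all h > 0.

(-1.2422,0); λ=-2 ⇒ h* = (200/161)/2 = 0.6211.

Test eqn y'=λy, z=hλ:
  k1=λy_n ⇒ h·k1=z·y_n;  k2=λ(1+23/25z)y_n ⇒ h·k2=z(1+23/25z)y_n
  y_{n+1}/y_n = 1 + 1/8z + 7/8z(1+23/25z) = 1 + z + 161/200z²
  R(z) = 1 + z + 161/200z².

Need |R(x)|<1, x<0.
x=-1.45: |R|=1.2425
R=1: x+161/200x²=0 ⇒ x=−200/161=-1.2422; min R=1−1/(4·161/200)=0.6894>−1
Confirm numerically:
  x=-1.220: |R|=0.97816 <1
  x=-0.768: |R|=0.70681 <1
  x=-0.760: |R|=0.70497 <1
  x=-0.572: |R|=0.69138 <1
  x=-1.561: |R|=1.40056 >1
  x=-1.498: |R|=1.30842 >1
  x=-1.274: |R|=1.03258 >1
So |R|<1 on (-1.2422, 0).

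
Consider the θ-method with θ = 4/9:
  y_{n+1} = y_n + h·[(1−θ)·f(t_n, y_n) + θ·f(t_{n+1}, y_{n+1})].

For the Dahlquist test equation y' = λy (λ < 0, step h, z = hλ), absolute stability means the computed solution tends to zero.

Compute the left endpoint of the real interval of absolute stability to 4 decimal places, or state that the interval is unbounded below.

left endpoint -18.0000.

On y'=λy, z=hλ:
  y_{n+1} = y_n + z·[5/9·y_n + 4/9·y_{n+1}] ⇒ (1 − 4/9z)y_{n+1} = (1 + 5/9z)y_n
  so R(z) = (1 + 5/9z)/(1 − 4/9z).

Boundary: |R(x)|=1, x<0.
x=-0.35: |R|=0.6971
R=−1: 1+5/9x = −1+4/9x ⇒ -1/9x=2 ⇒ x=2/(-1/9)=-18.0000
Confirm numerically:
  x=-16.870: |R|=0.98522 <1
  x=-15.066: |R|=0.95764 <1
  x=-10.002: |R|=0.83680 <1
  x=-18.527: |R|=1.00634 >1
  x=-18.368: |R|=1.00446 >1
  x=-18.274: |R|=1.00334 >1
So |R|<1 on (-18.0000, 0).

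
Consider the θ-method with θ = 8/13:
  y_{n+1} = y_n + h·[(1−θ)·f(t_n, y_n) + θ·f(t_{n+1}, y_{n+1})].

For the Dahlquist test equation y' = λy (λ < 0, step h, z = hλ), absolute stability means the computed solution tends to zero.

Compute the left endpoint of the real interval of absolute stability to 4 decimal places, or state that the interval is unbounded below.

(−∞, 0) — no finite endpoint.

Test eqn y'=λy, z=hλ:
  y_{n+1} = y_n + z·[5/13·y_n + 8/13·y_{n+1}] ⇒ (1 − 8/13z)y_{n+1} = (1 + 5/13z)y_n
  so R(z) = (1 + 5/13z)/(1 − 8/13z).

Find x<0 with |R(x)|<1.
x=-0.83: |R|=0.4506
x=-2: |R|=0.1034
x=-10: |R|=0.3978
x=-100: |R|=0.5990
θ=8/13≥1/2 ⇒ |1+5/13x|<|1−8/13x| ∀x<0 ⇒ interval (−∞,0).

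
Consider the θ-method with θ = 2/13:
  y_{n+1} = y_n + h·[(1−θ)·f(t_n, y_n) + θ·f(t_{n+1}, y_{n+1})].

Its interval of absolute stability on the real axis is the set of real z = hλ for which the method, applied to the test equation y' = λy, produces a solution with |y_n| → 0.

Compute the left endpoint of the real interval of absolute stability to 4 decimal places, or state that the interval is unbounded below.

On y'=λy, z=hλ:
  y_{n+1} = y_n + z·[11/13·y_n + 2/13·y_{n+1}] ⇒ (1 − 2/13z)y_{n+1} = (1 + 11/13z)y_n
  R(z) = (1 + 11/13z)/(1 − 2/13z).

Boundary: |R(x)|=1, x<0.
x=-1.13: |R|=0.0374
R=−1: 1+11/13x = −1+2/13x ⇒ -9/13x=2 ⇒ x=2/(-9/13)=-2.8889
Confirm numerically:
  x=-2.410: |R|=0.75814 <1
  x=-2.006: |R|=0.53292 <1
  x=-1.570: |R|=0.26456 <1
  x=-3.233: |R|=1.15910 >1
  x=-2.997: |R|=1.05123 >1
Interval (-2.8889, 0).

left endpoint -2.8889.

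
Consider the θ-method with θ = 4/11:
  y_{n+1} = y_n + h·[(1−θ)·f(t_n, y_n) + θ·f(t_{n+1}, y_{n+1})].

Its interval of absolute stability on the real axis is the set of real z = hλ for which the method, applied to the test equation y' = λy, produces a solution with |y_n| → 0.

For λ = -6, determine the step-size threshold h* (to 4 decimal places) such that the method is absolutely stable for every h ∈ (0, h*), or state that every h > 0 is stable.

(-7.3333,0); λ=-6 ⇒ h* = (22/3)/6 = 1.2222.

Test eqn y'=λy, z=hλ:
  y_{n+1} = y_n + z·[7/11·y_n + 4/11·y_{n+1}] ⇒ (1 − 4/11z)y_{n+1} = (1 + 7/11z)y_n
  so R(z) = (1 + 7/11z)/(1 − 4/11z).

Find x<0 with |R(x)|<1.
x=-1.46: |R|=0.0463
R=−1: 1+7/11x = −1+4/11x ⇒ -3/11x=2 ⇒ x=2/(-3/11)=-7.3333
Confirm numerically:
  x=-6.783: |R|=0.95670 <1
  x=-5.167: |R|=0.79478 <1
  x=-4.169: |R|=0.65700 <1
  x=-7.747: |R|=1.02956 >1
  x=-7.507: |R|=1.01270 >1
Interval (-7.3333, 0).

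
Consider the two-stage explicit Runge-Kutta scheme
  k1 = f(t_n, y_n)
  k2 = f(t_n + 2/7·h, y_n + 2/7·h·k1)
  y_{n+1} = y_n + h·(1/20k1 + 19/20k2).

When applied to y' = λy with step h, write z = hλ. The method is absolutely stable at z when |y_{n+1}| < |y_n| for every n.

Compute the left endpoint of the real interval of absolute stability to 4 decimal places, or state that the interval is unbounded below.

left endpoint -3.6842.

Test eqn y'=λy, z=hλ:
  k1=λy_n ⇒ h·k1=z·y_n;  k2=λ(1+2/7z)y_n ⇒ h·k2=z(1+2/7z)y_n
  y_{n+1}/y_n = 1 + 1/20z + 19/20z(1+2/7z) = 1 + z + 19/70z²
  R(z) = 1 + z + 19/70z².

Boundary: |R(x)|=1, x<0.
x=-1.03: |R|=0.2580
R=1: x+19/70x²=0 ⇒ x=−70/19=-3.6842; min R=1−1/(4·19/70)=0.0789>−1
Confirm numerically:
  x=-2.971: |R|=0.42486 <1
  x=-2.758: |R|=0.30664 <1
  x=-2.729: |R|=0.29245 <1
  x=-4.202: |R|=1.59056 >1
  x=-3.897: |R|=1.22508 >1
So |R|<1 on (-3.6842, 0).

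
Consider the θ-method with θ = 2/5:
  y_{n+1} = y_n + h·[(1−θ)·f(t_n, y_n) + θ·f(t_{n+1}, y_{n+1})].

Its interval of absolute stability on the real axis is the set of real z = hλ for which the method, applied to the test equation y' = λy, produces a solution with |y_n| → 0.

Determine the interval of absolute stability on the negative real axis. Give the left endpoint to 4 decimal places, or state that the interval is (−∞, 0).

z∈(-10.0000,0).

On y'=λy, z=hλ:
  y_{n+1} = y_n + z·[3/5·y_n + 2/5·y_{n+1}] ⇒ (1 − 2/5z)y_{n+1} = (1 + 3/5z)y_n
  so R(z) = (1 + 3/5z)/(1 − 2/5z).

Need |R(x)|<1, x<0.
x=-0.31: |R|=0.7242
R=−1: 1+3/5x = −1+2/5x ⇒ -1/5x=2 ⇒ x=2/(-1/5)=-10.0000
Confirm numerically:
  x=-8.021: |R|=0.90595 <1
  x=-6.782: |R|=0.82665 <1
  x=-6.652: |R|=0.81709 <1
  x=-5.125: |R|=0.68033 <1
  x=-10.469: |R|=1.01808 >1
  x=-10.284: |R|=1.01111 >1
  x=-10.214: |R|=1.00842 >1
So |R|<1 on (-10.0000, 0).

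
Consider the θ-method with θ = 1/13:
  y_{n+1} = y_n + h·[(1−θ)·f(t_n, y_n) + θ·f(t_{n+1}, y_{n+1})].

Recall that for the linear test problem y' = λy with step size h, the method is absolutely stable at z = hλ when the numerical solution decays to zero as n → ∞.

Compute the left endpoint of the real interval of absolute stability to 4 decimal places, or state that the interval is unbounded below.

On y'=λy, z=hλ:
  y_{n+1} = y_n + z·[12/13·y_n + 1/13·y_{n+1}] ⇒ (1 − 1/13z)y_{n+1} = (1 + 12/13z)y_n
  so R(z) = (1 + 12/13z)/(1 − 1/13z).

Boundary: |R(x)|=1, x<0.
x=-0.66: |R|=0.3719
R=−1: 1+12/13x = −1+1/13x ⇒ -11/13x=2 ⇒ x=2/(-11/13)=-2.3636
Confirm numerically:
  x=-1.882: |R|=0.64400 <1
  x=-1.709: |R|=0.51044 <1
  x=-1.419: |R|=0.27935 <1
  x=-1.270: |R|=0.15697 <1
  x=-2.788: |R|=1.29567 >1
  x=-2.441: |R|=1.05511 >1
Interval (-2.3636, 0).

z* = -2.3636.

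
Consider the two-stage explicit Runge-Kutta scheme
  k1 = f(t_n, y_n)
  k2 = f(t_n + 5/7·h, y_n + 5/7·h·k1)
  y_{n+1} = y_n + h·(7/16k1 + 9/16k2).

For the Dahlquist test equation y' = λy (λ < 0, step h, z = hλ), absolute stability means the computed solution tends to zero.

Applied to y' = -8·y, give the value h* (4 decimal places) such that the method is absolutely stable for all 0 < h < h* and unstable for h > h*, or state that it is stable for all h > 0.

With y'=λy (z=hλ):
  k1=λy_n ⇒ h·k1=z·y_n;  k2=λ(1+5/7z)y_n ⇒ h·k2=z(1+5/7z)y_n
  y_{n+1}/y_n = 1 + 7/16z + 9/16z(1+5/7z) = 1 + z + 45/112z²
  ⇒ R(z) = 1 + z + 45/112z².

Boundary: |R(x)|=1, x<0.
x=-0.71: |R|=0.4925
R=1: x+45/112x²=0 ⇒ x=−112/45=-2.4889; min R=1−1/(4·45/112)=0.3778>−1
Confirm numerically:
  x=-1.882: |R|=0.54109 <1
  x=-1.678: |R|=0.45330 <1
  x=-1.271: |R|=0.37806 <1
  x=-3.064: |R|=1.70800 >1
  x=-2.844: |R|=1.40578 >1
  x=-2.517: |R|=1.02843 >1
Interval (-2.4889, 0).

(-2.4889,0); λ=-8 ⇒ h* = (112/45)/8 = 0.3111.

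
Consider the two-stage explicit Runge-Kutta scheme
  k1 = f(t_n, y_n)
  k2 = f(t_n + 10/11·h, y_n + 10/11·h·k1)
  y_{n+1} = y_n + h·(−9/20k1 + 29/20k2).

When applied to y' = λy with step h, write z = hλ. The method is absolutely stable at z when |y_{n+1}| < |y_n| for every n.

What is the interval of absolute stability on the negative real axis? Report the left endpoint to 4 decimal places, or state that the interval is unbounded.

Set f=λy, z=hλ:
  k1=λy_n ⇒ h·k1=z·y_n;  k2=λ(1+10/11z)y_n ⇒ h·k2=z(1+10/11z)y_n
  y_{n+1}/y_n = 1 − 9/20z + 29/20z(1+10/11z) = 1 + z + 29/22z²
  ⇒ R(z) = 1 + z + 29/22z².

Solve |R(x)|<1 on ℝ⁻.
x=-1.18: |R|=1.6554
R=1: x+29/22x²=0 ⇒ x=−22/29=-0.7586; min R=1−1/(4·29/22)=0.8103>−1
Confirm numerically:
  x=-0.683: |R|=0.93192 <1
  x=-0.666: |R|=0.91869 <1
  x=-0.380: |R|=0.81035 <1
  x=-1.122: |R|=1.53744 >1
  x=-0.852: |R|=1.10487 >1
  x=-0.785: |R|=1.02730 >1
So |R|<1 on (-0.7586, 0).

z∈(-0.7586,0).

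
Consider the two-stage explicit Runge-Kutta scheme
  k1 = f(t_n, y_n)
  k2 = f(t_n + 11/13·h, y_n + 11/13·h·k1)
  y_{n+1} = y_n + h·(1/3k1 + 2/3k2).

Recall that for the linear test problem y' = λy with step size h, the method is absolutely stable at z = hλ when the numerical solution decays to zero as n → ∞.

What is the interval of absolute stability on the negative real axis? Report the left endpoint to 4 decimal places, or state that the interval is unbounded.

Set f=λy, z=hλ:
  k1=λy_n ⇒ h·k1=z·y_n;  k2=λ(1+11/13z)y_n ⇒ h·k2=z(1+11/13z)y_n
  y_{n+1}/y_n = 1 + 1/3z + 2/3z(1+11/13z) = 1 + z + 22/39z²
  R(z) = 1 + z + 22/39z².

Need |R(x)|<1, x<0.
x=-1.65: |R|=0.8858
R=1: x+22/39x²=0 ⇒ x=−39/22=-1.7727; min R=1−1/(4·22/39)=0.5568>−1
Confirm numerically:
  x=-1.690: |R|=0.92113 <1
  x=-1.579: |R|=0.82744 <1
  x=-1.454: |R|=0.73858 <1
  x=-0.805: |R|=0.56055 <1
  x=-2.339: |R|=1.74716 >1
  x=-2.070: |R|=1.34712 >1
So |R|<1 on (-1.7727, 0).

(-1.7727, 0).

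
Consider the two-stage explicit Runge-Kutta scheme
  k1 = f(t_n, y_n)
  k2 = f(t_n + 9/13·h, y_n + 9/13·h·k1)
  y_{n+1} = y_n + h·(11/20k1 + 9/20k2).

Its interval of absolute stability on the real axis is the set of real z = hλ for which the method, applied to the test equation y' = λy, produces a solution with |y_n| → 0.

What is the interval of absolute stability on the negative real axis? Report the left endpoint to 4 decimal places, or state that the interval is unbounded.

(-3.2099, 0).

With y'=λy (z=hλ):
  k1=λy_n ⇒ h·k1=z·y_n;  k2=λ(1+9/13z)y_n ⇒ h·k2=z(1+9/13z)y_n
  y_{n+1}/y_n = 1 + 11/20z + 9/20z(1+9/13z) = 1 + z + 81/260z²
  Hence R(z) = 1 + z + 81/260z².

Solve |R(x)|<1 on ℝ⁻.
x=-1.65: |R|=0.1982
R=1: x+81/260x²=0 ⇒ x=−260/81=-3.2099; min R=1−1/(4·81/260)=0.1975>−1
Confirm numerically:
  x=-3.042: |R|=0.84090 <1
  x=-2.172: |R|=0.29771 <1
  x=-1.951: |R|=0.23484 <1
  x=-3.500: |R|=1.31635 >1
  x=-3.334: |R|=1.12892 >1
  x=-3.254: |R|=1.04473 >1
Stable set (-3.2099, 0).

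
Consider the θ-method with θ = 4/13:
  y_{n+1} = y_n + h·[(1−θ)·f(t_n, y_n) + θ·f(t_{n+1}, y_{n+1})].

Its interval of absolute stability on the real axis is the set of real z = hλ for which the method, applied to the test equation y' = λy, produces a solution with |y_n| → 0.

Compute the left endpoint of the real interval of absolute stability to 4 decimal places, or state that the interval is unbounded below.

z* = -5.2000.

With y'=λy (z=hλ):
  y_{n+1} = y_n + z·[9/13·y_n + 4/13·y_{n+1}] ⇒ (1 − 4/13z)y_{n+1} = (1 + 9/13z)y_n
  R(z) = (1 + 9/13z)/(1 − 4/13z).

Boundary: |R(x)|=1, x<0.
x=-0.49: |R|=0.5742
R=−1: 1+9/13x = −1+4/13x ⇒ -5/13x=2 ⇒ x=2/(-5/13)=-5.2000
Confirm numerically:
  x=-3.478: |R|=0.68007 <1
  x=-2.976: |R|=0.55349 <1
  x=-2.450: |R|=0.39693 <1
  x=-5.513: |R|=1.04465 >1
  x=-5.464: |R|=1.03787 >1
Stable set (-5.2000, 0).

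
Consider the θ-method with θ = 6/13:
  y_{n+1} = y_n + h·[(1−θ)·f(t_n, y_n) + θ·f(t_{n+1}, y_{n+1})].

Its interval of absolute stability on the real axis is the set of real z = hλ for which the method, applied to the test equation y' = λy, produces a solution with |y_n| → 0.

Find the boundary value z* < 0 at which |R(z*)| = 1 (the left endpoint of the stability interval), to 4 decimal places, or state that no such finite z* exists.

On y'=λy, z=hλ:
  y_{n+1} = y_n + z·[7/13·y_n + 6/13·y_{n+1}] ⇒ (1 − 6/13z)y_{n+1} = (1 + 7/13z)y_n
  R(z) = (1 + 7/13z)/(1 − 6/13z).

Need |R(x)|<1, x<0.
x=-0.43: |R|=0.6412
R=−1: 1+7/13x = −1+6/13x ⇒ -1/13x=2 ⇒ x=2/(-1/13)=-26.0000
Confirm numerically:
  x=-19.829: |R|=0.95324 <1
  x=-16.517: |R|=0.91541 <1
  x=-13.004: |R|=0.85722 <1
  x=-26.459: |R|=1.00267 >1
  x=-26.154: |R|=1.00091 >1
  x=-26.140: |R|=1.00082 >1
So |R|<1 on (-26.0000, 0).

z* = -26.0000.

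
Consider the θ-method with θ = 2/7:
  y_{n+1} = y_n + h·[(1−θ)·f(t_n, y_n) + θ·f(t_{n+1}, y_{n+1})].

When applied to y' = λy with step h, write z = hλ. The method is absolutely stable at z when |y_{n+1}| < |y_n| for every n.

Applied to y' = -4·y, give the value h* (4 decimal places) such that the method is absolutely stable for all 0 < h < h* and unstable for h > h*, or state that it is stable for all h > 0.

On y'=λy, z=hλ:
  y_{n+1} = y_n + z·[5/7·y_n + 2/7·y_{n+1}] ⇒ (1 − 2/7z)y_{n+1} = (1 + 5/7z)y_n
  R(z) = (1 + 5/7z)/(1 − 2/7z).

Find x<0 with |R(x)|<1.
x=-0.61: |R|=0.4805
R=−1: 1+5/7x = −1+2/7x ⇒ -3/7x=2 ⇒ x=2/(-3/7)=-4.6667
Confirm numerically:
  x=-3.662: |R|=0.78958 <1
  x=-3.021: |R|=0.62145 <1
  x=-2.823: |R|=0.56263 <1
  x=-5.149: |R|=1.08365 >1
  x=-5.082: |R|=1.07259 >1
  x=-4.887: |R|=1.03941 >1
So |R|<1 on (-4.6667, 0).

(-4.6667,0); λ=-4 ⇒ h* = (14/3)/4 = 1.1667.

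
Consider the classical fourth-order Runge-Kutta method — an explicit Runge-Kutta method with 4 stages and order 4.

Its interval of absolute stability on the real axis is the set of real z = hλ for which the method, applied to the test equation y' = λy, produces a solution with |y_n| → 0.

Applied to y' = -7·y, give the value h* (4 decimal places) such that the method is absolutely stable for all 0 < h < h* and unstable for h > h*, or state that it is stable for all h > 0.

With y'=λy (z=hλ):
  order 4, 4-stage ⇒ R(z)=1+z+z^2/2+z^3/6+z^4/24
  (e.g. R(-0.91)=0.40703, |R|=0.40703)

Find x<0 with |R(x)|<1.
x=-0.91: |R|=0.4070
|R(-3.15)|=1.7043 |R(-2.46)|=0.6106 |R(-1.34)|=0.2911
Bisect:
  x_lo=-3.2516 |R|=1.9627  x_hi=-0.0801 |R|=0.9230
  mid=-1.66585 |R|=0.27208 →hi
  mid=-2.45870 |R|=0.60937 →hi
  mid=-2.85513 |R|=1.11049 →lo
  mid=-2.65691 |R|=0.82308 →hi
  mid=-2.75602 |R|=0.95675 →hi
  mid=-2.80557 |R|=1.03101 →lo
  mid=-2.78080 |R|=0.99324 →hi
  mid=-2.79319 |R|=1.01196 →lo
  mid=-2.78699 |R|=1.00256 →lo
  mid=-2.78389 |R|=0.99789 →hi
  ...
  [-2.78544,-2.78525] ⇒ x*=-2.7853
Interval (-2.7853, 0).

(-2.7853,0); λ=-7 ⇒ h* = 0.3979.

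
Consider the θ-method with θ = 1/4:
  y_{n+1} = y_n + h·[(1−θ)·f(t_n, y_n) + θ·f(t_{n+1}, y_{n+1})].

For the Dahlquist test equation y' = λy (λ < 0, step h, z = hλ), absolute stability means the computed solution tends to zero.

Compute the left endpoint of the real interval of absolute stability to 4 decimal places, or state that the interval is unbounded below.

With y'=λy (z=hλ):
  y_{n+1} = y_n + z·[3/4·y_n + 1/4·y_{n+1}] ⇒ (1 − 1/4z)y_{n+1} = (1 + 3/4z)y_n
  R(z) = (1 + 3/4z)/(1 − 1/4z).

Need |R(x)|<1, x<0.
x=-0.49: |R|=0.5635
R=−1: 1+3/4x = −1+1/4x ⇒ -1/2x=2 ⇒ x=2/(-1/2)=-4.0000
Confirm numerically:
  x=-3.676: |R|=0.91558 <1
  x=-3.250: |R|=0.79310 <1
  x=-2.534: |R|=0.55127 <1
  x=-2.336: |R|=0.47475 <1
  x=-4.288: |R|=1.06950 >1
  x=-4.109: |R|=1.02688 >1
  x=-4.074: |R|=1.01833 >1
So |R|<1 on (-4.0000, 0).

z* = -4.0000.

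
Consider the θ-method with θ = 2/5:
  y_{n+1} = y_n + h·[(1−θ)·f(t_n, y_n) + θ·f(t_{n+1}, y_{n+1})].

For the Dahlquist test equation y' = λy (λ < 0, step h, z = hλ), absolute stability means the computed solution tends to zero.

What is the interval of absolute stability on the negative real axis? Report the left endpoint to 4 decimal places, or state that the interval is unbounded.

z∈(-10.0000,0).

On y'=λy, z=hλ:
  y_{n+1} = y_n + z·[3/5·y_n + 2/5·y_{n+1}] ⇒ (1 − 2/5z)y_{n+1} = (1 + 3/5z)y_n
  Hence R(z) = (1 + 3/5z)/(1 − 2/5z).

Find x<0 with |R(x)|<1.
x=-1.28: |R|=0.1534
R=−1: 1+3/5x = −1+2/5x ⇒ -1/5x=2 ⇒ x=2/(-1/5)=-10.0000
Confirm numerically:
  x=-9.794: |R|=0.99162 <1
  x=-4.991: |R|=0.66567 <1
  x=-4.618: |R|=0.62194 <1
  x=-4.418: |R|=0.59656 <1
  x=-10.453: |R|=1.01749 >1
  x=-10.387: |R|=1.01502 >1
  x=-10.371: |R|=1.01441 >1
So |R|<1 on (-10.0000, 0).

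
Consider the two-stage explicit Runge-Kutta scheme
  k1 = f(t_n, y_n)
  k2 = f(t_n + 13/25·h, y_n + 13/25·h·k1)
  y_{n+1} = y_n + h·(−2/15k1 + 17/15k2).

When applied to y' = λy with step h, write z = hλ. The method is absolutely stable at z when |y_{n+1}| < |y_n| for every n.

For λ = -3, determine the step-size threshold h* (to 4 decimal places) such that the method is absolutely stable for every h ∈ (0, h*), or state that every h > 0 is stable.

(-1.6968,0); λ=-3 ⇒ h* = (375/221)/3 = 0.5656.

Set f=λy, z=hλ:
  k1=λy_n ⇒ h·k1=z·y_n;  k2=λ(1+13/25z)y_n ⇒ h·k2=z(1+13/25z)y_n
  y_{n+1}/y_n = 1 − 2/15z + 17/15z(1+13/25z) = 1 + z + 221/375z²
  so R(z) = 1 + z + 221/375z².

Solve |R(x)|<1 on ℝ⁻.
x=-0.74: |R|=0.5827
R=1: x+221/375x²=0 ⇒ x=−375/221=-1.6968; min R=1−1/(4·221/375)=0.5758>−1
Confirm numerically:
  x=-1.658: |R|=0.96206 <1
  x=-1.065: |R|=0.60344 <1
  x=-0.745: |R|=0.58209 <1
  x=-2.178: |R|=1.61761 >1
  x=-2.093: |R|=1.48866 >1
Interval (-1.6968, 0).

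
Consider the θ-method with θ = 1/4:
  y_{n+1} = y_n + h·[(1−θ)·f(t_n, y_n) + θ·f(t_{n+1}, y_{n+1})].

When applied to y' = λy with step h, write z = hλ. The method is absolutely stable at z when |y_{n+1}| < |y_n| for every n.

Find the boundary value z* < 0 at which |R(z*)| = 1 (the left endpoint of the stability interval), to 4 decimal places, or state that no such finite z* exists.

left endpoint -4.0000.

With y'=λy (z=hλ):
  y_{n+1} = y_n + z·[3/4·y_n + 1/4·y_{n+1}] ⇒ (1 − 1/4z)y_{n+1} = (1 + 3/4z)y_n
  Hence R(z) = (1 + 3/4z)/(1 − 1/4z).

Find x<0 with |R(x)|<1.
x=-0.37: |R|=0.6613
R=−1: 1+3/4x = −1+1/4x ⇒ -1/2x=2 ⇒ x=2/(-1/2)=-4.0000
Confirm numerically:
  x=-3.514: |R|=0.87064 <1
  x=-3.382: |R|=0.83257 <1
  x=-3.048: |R|=0.72985 <1
  x=-2.362: |R|=0.48507 <1
  x=-4.456: |R|=1.10785 >1
  x=-4.328: |R|=1.07877 >1
  x=-4.057: |R|=1.01415 >1
Interval (-4.0000, 0).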